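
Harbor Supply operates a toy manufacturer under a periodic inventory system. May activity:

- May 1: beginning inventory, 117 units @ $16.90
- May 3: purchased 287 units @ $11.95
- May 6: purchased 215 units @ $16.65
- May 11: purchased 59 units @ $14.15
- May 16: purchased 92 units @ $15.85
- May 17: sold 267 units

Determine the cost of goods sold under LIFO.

May 17, 267 sold [LIFO — newest first]: 92 @ $15.85 + 59 @ $14.15 + 116 @ $16.65 = $4,224.45
Ending inventory: 117 @ $16.90 + 287 @ $11.95 + 99 @ $16.65 = $7,055.30

COGS = $4,224.45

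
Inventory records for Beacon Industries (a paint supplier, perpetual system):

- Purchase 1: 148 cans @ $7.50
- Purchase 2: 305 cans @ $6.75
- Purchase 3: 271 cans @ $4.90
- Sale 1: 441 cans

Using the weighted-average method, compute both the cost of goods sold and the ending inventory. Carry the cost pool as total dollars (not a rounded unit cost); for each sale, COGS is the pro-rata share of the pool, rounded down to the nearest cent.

After Purchase 1: 148 on hand, pool $1,110.00 (≈ $7.5000 each)
After Purchase 2: 453 on hand, pool $3,168.75 (≈ $6.9950 each)
After Purchase 3: 724 on hand, pool $4,496.65 (≈ $6.2108 each)
Sale 1, sell 441: 441/724 × $4,496.65 → $2,738.98
Ending inventory (cost pool remaining) = $1,757.67

COGS = $2,738.98; ending inventory = $1,757.67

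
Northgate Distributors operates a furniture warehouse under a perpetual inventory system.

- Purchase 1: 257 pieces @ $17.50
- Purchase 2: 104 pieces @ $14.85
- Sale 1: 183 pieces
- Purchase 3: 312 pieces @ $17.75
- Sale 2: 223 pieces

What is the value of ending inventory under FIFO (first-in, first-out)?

Ending inventory = $4,739.25

Sale 1 (183) [FIFO — oldest first]: 183 @ $17.50 = $3,202.50
Sale 2 (223) [FIFO — oldest first]: 74 @ $17.50 + 104 @ $14.85 + 45 @ $17.75 = $3,638.15
Total COGS = $3,202.50 + $3,638.15 = $6,840.65
Ending inventory: 267 @ $17.75 = $4,739.25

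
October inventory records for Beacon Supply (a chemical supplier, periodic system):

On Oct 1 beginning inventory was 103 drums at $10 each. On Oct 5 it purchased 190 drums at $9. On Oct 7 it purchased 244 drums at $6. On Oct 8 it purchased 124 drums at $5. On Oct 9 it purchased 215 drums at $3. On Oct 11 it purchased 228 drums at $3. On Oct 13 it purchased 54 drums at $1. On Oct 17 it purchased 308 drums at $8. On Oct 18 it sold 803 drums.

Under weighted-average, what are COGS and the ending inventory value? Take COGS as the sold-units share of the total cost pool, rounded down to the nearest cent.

COGS = $4,749.53; ending inventory = $3,921.47

Oct 18, sell 803: 803/1466 × $8,671.00 → $4,749.53
Ending inventory (cost pool remaining) = $3,921.47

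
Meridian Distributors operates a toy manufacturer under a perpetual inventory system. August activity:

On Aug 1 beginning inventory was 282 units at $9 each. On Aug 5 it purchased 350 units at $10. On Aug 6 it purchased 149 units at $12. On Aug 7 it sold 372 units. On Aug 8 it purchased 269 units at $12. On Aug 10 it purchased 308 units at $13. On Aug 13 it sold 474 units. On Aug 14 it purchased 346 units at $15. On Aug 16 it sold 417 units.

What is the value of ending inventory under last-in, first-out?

Aug 7, 372 sold [LIFO — newest first]: 149 @ $12 + 223 @ $10 = $4,018
Aug 13, 474 sold [LIFO — newest first]: 308 @ $13 + 166 @ $12 = $5,996
Aug 16, 417 sold [LIFO — newest first]: 346 @ $15 + 71 @ $12 = $6,042
Total COGS = $4,018 + $5,996 + $6,042 = $16,056
Ending inventory: 282 @ $9 + 127 @ $10 + 32 @ $12 = $4,192

Ending inventory = $4,192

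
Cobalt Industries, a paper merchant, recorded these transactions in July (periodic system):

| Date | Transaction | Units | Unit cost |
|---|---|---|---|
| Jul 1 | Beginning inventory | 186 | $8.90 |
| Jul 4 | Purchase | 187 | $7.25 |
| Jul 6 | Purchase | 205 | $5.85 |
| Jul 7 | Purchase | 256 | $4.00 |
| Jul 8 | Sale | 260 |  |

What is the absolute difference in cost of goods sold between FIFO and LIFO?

FIFO COGS: 186 @ $8.90 + 74 @ $7.25 = $2,191.90
LIFO COGS: 256 @ $4.00 + 4 @ $5.85 = $1,047.40
Difference = |$2,191.90 − $1,047.40| = $1,144.50

$1,144.50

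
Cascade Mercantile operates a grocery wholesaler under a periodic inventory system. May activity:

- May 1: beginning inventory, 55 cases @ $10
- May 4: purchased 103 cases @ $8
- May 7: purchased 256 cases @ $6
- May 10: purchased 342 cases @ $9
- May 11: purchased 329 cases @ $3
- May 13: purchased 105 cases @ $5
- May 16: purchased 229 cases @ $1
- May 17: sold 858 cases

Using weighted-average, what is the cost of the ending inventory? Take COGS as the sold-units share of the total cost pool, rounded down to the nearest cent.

May 17, sell 858: 858/1419 × $7,729.00 → $4,673.34
Ending inventory (cost pool remaining) = $3,055.66

Ending inventory = $3,055.66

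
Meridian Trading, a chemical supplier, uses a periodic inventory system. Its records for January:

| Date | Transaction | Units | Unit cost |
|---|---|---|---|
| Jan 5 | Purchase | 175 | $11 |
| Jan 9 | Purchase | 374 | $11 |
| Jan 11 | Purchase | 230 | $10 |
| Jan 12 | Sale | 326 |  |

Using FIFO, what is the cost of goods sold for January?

COGS = $3,586

Jan 12, 326 sold [FIFO — oldest first]: 175 @ $11 + 151 @ $11 = $3,586
Ending inventory: 223 @ $11 + 230 @ $10 = $4,753
Check: goods available $8,339 = COGS $3,586 + ending $4,753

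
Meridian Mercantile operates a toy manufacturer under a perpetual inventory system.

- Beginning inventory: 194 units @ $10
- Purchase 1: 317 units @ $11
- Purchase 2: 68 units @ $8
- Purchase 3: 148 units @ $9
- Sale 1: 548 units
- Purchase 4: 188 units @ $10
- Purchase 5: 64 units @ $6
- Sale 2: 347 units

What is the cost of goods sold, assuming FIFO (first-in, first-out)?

COGS = $8,983

Sale 1 (548) [FIFO — oldest first]: 194 @ $10 + 317 @ $11 + 37 @ $8 = $5,723
Sale 2 (347) [FIFO — oldest first]: 31 @ $8 + 148 @ $9 + 168 @ $10 = $3,260
Total COGS = $5,723 + $3,260 = $8,983
Ending inventory: 20 @ $10 + 64 @ $6 = $584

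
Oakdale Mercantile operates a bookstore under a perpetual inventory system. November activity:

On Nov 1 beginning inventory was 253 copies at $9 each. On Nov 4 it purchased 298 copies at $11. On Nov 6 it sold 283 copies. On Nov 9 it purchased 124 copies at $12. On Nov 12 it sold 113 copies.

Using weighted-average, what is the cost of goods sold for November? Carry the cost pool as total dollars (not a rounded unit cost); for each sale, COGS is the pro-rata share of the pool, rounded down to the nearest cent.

COGS = $4,060.90

After Nov 1: 253 on hand, pool $2,277.00 (≈ $9.0000 each)
After Nov 4: 551 on hand, pool $5,555.00 (≈ $10.0817 each)
Nov 6, sell 283: 283/551 × $5,555.00 → $2,853.11
After Nov 9: 392 on hand, pool $4,189.89 (≈ $10.6885 each)
Nov 12, sell 113: 113/392 × $4,189.89 → $1,207.79
Total COGS = $2,853.11 + $1,207.79 = $4,060.90
Ending inventory (cost pool remaining) = $2,982.10
Check: goods available $7,043.00 = COGS $4,060.90 + ending $2,982.10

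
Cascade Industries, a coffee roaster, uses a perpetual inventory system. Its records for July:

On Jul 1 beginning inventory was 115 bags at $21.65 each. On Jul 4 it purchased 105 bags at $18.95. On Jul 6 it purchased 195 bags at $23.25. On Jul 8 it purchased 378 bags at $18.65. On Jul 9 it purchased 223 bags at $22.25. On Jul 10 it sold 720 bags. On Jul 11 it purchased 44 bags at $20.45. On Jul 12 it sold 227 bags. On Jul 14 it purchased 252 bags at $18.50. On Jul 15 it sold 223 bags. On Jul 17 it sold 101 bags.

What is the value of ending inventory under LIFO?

Ending inventory = $887.65

Jul 10, 720 sold [LIFO — newest first]: 223 @ $22.25 + 378 @ $18.65 + 119 @ $23.25 = $14,778.20
Jul 12, 227 sold [LIFO — newest first]: 44 @ $20.45 + 76 @ $23.25 + 105 @ $18.95 + 2 @ $21.65 = $4,699.85
Jul 15, 223 sold [LIFO — newest first]: 223 @ $18.50 = $4,125.50
Jul 17, 101 sold [LIFO — newest first]: 29 @ $18.50 + 72 @ $21.65 = $2,095.30
Total COGS = $14,778.20 + $4,699.85 + $4,125.50 + $2,095.30 = $25,698.85
Ending inventory: 41 @ $21.65 = $887.65
Check: goods available $26,586.50 = COGS $25,698.85 + ending $887.65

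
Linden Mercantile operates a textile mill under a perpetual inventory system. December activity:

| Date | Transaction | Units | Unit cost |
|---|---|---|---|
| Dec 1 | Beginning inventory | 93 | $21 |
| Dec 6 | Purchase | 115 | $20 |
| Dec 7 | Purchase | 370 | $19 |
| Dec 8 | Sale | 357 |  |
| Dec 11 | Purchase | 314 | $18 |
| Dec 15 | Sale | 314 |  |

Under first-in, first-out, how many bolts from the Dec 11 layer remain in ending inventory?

221

Dec 8, 357 sold [FIFO — oldest first]: 93 @ $21 + 115 @ $20 + 149 @ $19 = $7,084
Dec 15, 314 sold [FIFO — oldest first]: 221 @ $19 + 93 @ $18 = $5,873
Total COGS = $7,084 + $5,873 = $12,957
Ending inventory: 221 @ $18 = $3,978
Check: goods available $16,935 = COGS $12,957 + ending $3,978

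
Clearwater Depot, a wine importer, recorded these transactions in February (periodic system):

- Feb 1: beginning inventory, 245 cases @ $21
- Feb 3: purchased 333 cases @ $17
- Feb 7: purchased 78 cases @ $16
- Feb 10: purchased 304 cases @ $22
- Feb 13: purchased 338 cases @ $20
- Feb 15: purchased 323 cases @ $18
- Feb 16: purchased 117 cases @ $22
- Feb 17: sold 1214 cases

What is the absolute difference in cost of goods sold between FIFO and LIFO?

$180

FIFO COGS: 245 @ $21 + 333 @ $17 + 78 @ $16 + 304 @ $22 + 254 @ $20 = $23,822
LIFO COGS: 117 @ $22 + 323 @ $18 + 338 @ $20 + 304 @ $22 + 78 @ $16 + 54 @ $17 = $24,002
Difference = |$23,822 − $24,002| = $180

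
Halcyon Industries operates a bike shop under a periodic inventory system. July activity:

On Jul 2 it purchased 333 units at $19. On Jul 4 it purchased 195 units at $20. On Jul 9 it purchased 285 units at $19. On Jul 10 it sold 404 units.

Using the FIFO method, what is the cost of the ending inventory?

Ending inventory = $7,895

Jul 10, 404 sold [FIFO — oldest first]: 333 @ $19 + 71 @ $20 = $7,747
Ending inventory: 124 @ $20 + 285 @ $19 = $7,895
Check: goods available $15,642 = COGS $7,747 + ending $7,895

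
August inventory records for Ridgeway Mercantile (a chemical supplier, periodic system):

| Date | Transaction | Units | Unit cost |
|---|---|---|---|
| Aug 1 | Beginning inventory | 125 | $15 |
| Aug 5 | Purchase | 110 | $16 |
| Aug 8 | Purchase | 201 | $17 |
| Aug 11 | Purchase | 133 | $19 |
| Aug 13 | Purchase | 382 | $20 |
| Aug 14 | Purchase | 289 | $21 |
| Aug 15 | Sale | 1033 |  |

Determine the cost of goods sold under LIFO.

COGS = $20,101

Aug 15, 1033 sold [LIFO — newest first]: 289 @ $21 + 382 @ $20 + 133 @ $19 + 201 @ $17 + 28 @ $16 = $20,101
Ending inventory: 125 @ $15 + 82 @ $16 = $3,187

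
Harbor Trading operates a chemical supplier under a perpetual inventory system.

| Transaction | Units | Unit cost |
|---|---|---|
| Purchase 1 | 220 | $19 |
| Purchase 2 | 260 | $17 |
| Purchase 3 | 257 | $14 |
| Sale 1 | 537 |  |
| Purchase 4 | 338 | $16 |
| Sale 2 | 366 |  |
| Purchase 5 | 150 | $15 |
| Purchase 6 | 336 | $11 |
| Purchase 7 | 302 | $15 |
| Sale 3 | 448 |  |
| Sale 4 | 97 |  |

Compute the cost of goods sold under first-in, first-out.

COGS = $22,309

Sale 1 (537) [FIFO — oldest first]: 220 @ $19 + 260 @ $17 + 57 @ $14 = $9,398
Sale 2 (366) [FIFO — oldest first]: 200 @ $14 + 166 @ $16 = $5,456
Sale 3 (448) [FIFO — oldest first]: 172 @ $16 + 150 @ $15 + 126 @ $11 = $6,388
Sale 4 (97) [FIFO — oldest first]: 97 @ $11 = $1,067
Total COGS = $9,398 + $5,456 + $6,388 + $1,067 = $22,309
Ending inventory: 113 @ $11 + 302 @ $15 = $5,773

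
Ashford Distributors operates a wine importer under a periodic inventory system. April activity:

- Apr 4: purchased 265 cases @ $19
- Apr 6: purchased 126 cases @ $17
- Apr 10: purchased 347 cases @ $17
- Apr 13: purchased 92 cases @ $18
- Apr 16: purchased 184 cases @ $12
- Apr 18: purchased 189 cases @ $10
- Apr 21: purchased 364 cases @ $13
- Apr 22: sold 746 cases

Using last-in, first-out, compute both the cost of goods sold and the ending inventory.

Apr 22, 746 sold [LIFO — newest first]: 364 @ $13 + 189 @ $10 + 184 @ $12 + 9 @ $18 = $8,992
Ending inventory: 265 @ $19 + 126 @ $17 + 347 @ $17 + 83 @ $18 = $14,570

COGS = $8,992; ending inventory = $14,570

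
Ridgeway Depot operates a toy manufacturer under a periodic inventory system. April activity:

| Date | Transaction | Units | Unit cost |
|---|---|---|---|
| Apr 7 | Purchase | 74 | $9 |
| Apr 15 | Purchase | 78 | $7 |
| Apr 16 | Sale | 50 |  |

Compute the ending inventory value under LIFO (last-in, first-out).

Ending inventory = $862

Apr 16, 50 sold [LIFO — newest first]: 50 @ $7 = $350
Ending inventory: 74 @ $9 + 28 @ $7 = $862
Check: goods available $1,212 = COGS $350 + ending $862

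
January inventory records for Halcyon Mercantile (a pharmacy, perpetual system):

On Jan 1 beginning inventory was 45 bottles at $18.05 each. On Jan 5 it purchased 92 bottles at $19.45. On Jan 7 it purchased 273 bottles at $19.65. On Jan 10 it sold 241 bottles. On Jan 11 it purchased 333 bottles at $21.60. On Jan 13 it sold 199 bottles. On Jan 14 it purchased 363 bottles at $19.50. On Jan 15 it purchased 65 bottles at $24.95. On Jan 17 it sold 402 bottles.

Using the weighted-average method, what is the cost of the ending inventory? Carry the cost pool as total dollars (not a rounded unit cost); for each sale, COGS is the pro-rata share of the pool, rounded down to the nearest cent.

After Jan 1: 45 on hand, pool $812.25 (≈ $18.0500 each)
After Jan 5: 137 on hand, pool $2,601.65 (≈ $18.9901 each)
After Jan 7: 410 on hand, pool $7,966.10 (≈ $19.4295 each)
Jan 10, sell 241: 241/410 × $7,966.10 → $4,682.51
After Jan 11: 502 on hand, pool $10,476.39 (≈ $20.8693 each)
Jan 13, sell 199: 199/502 × $10,476.39 → $4,152.99
After Jan 14: 666 on hand, pool $13,401.90 (≈ $20.1230 each)
After Jan 15: 731 on hand, pool $15,023.65 (≈ $20.5522 each)
Jan 17, sell 402: 402/731 × $15,023.65 → $8,261.97
Total COGS = $4,682.51 + $4,152.99 + $8,261.97 = $17,097.47
Ending inventory (cost pool remaining) = $6,761.68
Check: goods available $23,859.15 = COGS $17,097.47 + ending $6,761.68

Ending inventory = $6,761.68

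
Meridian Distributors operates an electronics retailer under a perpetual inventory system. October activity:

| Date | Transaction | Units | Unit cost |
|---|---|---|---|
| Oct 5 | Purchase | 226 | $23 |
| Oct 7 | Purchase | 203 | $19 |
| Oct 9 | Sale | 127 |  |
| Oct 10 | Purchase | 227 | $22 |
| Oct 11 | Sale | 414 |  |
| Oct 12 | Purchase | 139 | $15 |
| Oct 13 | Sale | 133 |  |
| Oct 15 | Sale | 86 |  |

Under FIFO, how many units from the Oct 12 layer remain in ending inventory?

Oct 9, 127 sold [FIFO — oldest first]: 127 @ $23 = $2,921
Oct 11, 414 sold [FIFO — oldest first]: 99 @ $23 + 203 @ $19 + 112 @ $22 = $8,598
Oct 13, 133 sold [FIFO — oldest first]: 115 @ $22 + 18 @ $15 = $2,800
Oct 15, 86 sold [FIFO — oldest first]: 86 @ $15 = $1,290
Total COGS = $2,921 + $8,598 + $2,800 + $1,290 = $15,609
Ending inventory: 35 @ $15 = $525
Check: goods available $16,134 = COGS $15,609 + ending $525

35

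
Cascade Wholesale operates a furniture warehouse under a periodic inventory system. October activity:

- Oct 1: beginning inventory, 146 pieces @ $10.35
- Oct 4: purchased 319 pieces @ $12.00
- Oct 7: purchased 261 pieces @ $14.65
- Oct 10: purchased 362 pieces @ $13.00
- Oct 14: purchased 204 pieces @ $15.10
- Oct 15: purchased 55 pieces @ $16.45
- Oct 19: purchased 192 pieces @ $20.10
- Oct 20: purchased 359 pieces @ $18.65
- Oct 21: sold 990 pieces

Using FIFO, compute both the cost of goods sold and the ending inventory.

COGS = $12,594.75; ending inventory = $15,813.70

Oct 21, 990 sold [FIFO — oldest first]: 146 @ $10.35 + 319 @ $12.00 + 261 @ $14.65 + 264 @ $13.00 = $12,594.75
Ending inventory: 98 @ $13.00 + 204 @ $15.10 + 55 @ $16.45 + 192 @ $20.10 + 359 @ $18.65 = $15,813.70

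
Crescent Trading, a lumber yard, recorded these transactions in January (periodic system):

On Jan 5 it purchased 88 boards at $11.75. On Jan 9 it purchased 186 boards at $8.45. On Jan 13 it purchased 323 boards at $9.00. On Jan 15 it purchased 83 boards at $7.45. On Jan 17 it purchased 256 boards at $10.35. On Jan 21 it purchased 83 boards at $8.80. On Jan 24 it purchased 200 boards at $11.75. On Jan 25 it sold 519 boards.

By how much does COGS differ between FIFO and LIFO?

$712.30

FIFO COGS: 88 @ $11.75 + 186 @ $8.45 + 245 @ $9.00 = $4,810.70
LIFO COGS: 200 @ $11.75 + 83 @ $8.80 + 236 @ $10.35 = $5,523.00
Difference = |$4,810.70 − $5,523.00| = $712.30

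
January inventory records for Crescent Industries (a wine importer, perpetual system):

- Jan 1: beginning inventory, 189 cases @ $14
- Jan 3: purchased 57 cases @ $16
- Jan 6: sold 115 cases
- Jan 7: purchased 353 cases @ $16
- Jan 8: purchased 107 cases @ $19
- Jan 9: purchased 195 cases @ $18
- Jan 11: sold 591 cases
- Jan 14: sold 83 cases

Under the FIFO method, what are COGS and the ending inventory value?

Jan 6, 115 sold [FIFO — oldest first]: 115 @ $14 = $1,610
Jan 11, 591 sold [FIFO — oldest first]: 74 @ $14 + 57 @ $16 + 353 @ $16 + 107 @ $19 = $9,629
Jan 14, 83 sold [FIFO — oldest first]: 83 @ $18 = $1,494
Total COGS = $1,610 + $9,629 + $1,494 = $12,733
Ending inventory: 112 @ $18 = $2,016

COGS = $12,733; ending inventory = $2,016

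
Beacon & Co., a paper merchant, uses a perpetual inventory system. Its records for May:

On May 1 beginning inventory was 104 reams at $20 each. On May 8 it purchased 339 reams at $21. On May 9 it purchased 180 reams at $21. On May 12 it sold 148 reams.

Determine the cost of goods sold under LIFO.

May 12, 148 sold [LIFO — newest first]: 148 @ $21 = $3,108
Ending inventory: 104 @ $20 + 339 @ $21 + 32 @ $21 = $9,871

COGS = $3,108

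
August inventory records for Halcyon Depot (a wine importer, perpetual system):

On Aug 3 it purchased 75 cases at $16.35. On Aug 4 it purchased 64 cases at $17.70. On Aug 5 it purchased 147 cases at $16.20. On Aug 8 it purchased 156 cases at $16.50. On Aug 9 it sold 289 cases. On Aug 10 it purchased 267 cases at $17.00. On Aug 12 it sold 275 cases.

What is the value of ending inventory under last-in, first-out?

Ending inventory = $2,456.25

Aug 9, 289 sold [LIFO — newest first]: 156 @ $16.50 + 133 @ $16.20 = $4,728.60
Aug 12, 275 sold [LIFO — newest first]: 267 @ $17.00 + 8 @ $16.20 = $4,668.60
Total COGS = $4,728.60 + $4,668.60 = $9,397.20
Ending inventory: 75 @ $16.35 + 64 @ $17.70 + 6 @ $16.20 = $2,456.25
Check: goods available $11,853.45 = COGS $9,397.20 + ending $2,456.25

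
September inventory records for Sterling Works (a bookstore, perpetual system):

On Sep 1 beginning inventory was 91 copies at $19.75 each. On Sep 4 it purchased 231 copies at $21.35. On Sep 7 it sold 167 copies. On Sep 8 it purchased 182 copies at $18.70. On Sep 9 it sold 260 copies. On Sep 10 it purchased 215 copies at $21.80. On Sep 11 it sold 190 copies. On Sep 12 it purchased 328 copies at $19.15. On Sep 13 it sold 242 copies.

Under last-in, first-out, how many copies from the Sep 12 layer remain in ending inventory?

Sep 7, 167 sold [LIFO — newest first]: 167 @ $21.35 = $3,565.45
Sep 9, 260 sold [LIFO — newest first]: 182 @ $18.70 + 64 @ $21.35 + 14 @ $19.75 = $5,046.30
Sep 11, 190 sold [LIFO — newest first]: 190 @ $21.80 = $4,142.00
Sep 13, 242 sold [LIFO — newest first]: 242 @ $19.15 = $4,634.30
Total COGS = $3,565.45 + $5,046.30 + $4,142.00 + $4,634.30 = $17,388.05
Ending inventory: 77 @ $19.75 + 25 @ $21.80 + 86 @ $19.15 = $3,712.65
Check: goods available $21,100.70 = COGS $17,388.05 + ending $3,712.65

86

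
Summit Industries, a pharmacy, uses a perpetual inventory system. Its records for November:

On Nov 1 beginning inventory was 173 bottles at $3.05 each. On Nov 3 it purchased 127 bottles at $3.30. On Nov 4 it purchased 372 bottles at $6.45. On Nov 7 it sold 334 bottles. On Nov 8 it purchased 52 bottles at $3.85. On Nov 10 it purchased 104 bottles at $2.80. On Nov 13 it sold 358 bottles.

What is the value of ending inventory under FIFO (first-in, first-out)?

Nov 7, 334 sold [FIFO — oldest first]: 173 @ $3.05 + 127 @ $3.30 + 34 @ $6.45 = $1,166.05
Nov 13, 358 sold [FIFO — oldest first]: 338 @ $6.45 + 20 @ $3.85 = $2,257.10
Total COGS = $1,166.05 + $2,257.10 = $3,423.15
Ending inventory: 32 @ $3.85 + 104 @ $2.80 = $414.40
Check: goods available $3,837.55 = COGS $3,423.15 + ending $414.40

Ending inventory = $414.40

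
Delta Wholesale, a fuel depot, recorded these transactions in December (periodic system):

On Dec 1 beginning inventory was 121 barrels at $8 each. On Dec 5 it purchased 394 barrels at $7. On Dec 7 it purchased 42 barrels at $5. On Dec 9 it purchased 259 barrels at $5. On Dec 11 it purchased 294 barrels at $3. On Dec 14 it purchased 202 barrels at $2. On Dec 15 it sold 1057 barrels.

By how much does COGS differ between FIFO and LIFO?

FIFO COGS: 121 @ $8 + 394 @ $7 + 42 @ $5 + 259 @ $5 + 241 @ $3 = $5,954
LIFO COGS: 202 @ $2 + 294 @ $3 + 259 @ $5 + 42 @ $5 + 260 @ $7 = $4,611
Difference = |$5,954 − $4,611| = $1,343

$1,343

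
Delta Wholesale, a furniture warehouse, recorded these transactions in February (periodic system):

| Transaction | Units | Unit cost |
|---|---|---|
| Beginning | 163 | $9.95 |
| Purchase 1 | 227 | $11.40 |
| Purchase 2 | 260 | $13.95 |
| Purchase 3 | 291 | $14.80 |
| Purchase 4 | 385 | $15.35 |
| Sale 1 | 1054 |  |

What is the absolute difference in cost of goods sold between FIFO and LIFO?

FIFO COGS: 163 @ $9.95 + 227 @ $11.40 + 260 @ $13.95 + 291 @ $14.80 + 113 @ $15.35 = $13,878.00
LIFO COGS: 385 @ $15.35 + 291 @ $14.80 + 260 @ $13.95 + 118 @ $11.40 = $15,188.75
Difference = |$13,878.00 − $15,188.75| = $1,310.75

$1,310.75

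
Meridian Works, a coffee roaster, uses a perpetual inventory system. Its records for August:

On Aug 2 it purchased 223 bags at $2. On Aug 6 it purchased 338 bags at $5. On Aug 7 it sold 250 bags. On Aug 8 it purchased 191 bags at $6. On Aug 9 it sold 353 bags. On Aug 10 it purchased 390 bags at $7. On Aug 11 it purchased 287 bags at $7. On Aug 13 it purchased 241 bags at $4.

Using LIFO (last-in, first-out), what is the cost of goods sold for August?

COGS = $2,984

Aug 7, 250 sold [LIFO — newest first]: 250 @ $5 = $1,250
Aug 9, 353 sold [LIFO — newest first]: 191 @ $6 + 88 @ $5 + 74 @ $2 = $1,734
Total COGS = $1,250 + $1,734 = $2,984
Ending inventory: 149 @ $2 + 390 @ $7 + 287 @ $7 + 241 @ $4 = $6,001
Check: goods available $8,985 = COGS $2,984 + ending $6,001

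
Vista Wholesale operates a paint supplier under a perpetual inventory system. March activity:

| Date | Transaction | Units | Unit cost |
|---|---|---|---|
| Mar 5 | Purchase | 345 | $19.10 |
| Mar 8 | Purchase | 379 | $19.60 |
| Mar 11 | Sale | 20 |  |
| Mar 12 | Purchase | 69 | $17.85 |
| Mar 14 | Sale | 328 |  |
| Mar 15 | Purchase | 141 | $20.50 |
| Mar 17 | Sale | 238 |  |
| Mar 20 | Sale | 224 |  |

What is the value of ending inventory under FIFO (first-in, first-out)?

Ending inventory = $2,542.00

Mar 11, 20 sold [FIFO — oldest first]: 20 @ $19.10 = $382.00
Mar 14, 328 sold [FIFO — oldest first]: 325 @ $19.10 + 3 @ $19.60 = $6,266.30
Mar 17, 238 sold [FIFO — oldest first]: 238 @ $19.60 = $4,664.80
Mar 20, 224 sold [FIFO — oldest first]: 138 @ $19.60 + 69 @ $17.85 + 17 @ $20.50 = $4,284.95
Total COGS = $382.00 + $6,266.30 + $4,664.80 + $4,284.95 = $15,598.05
Ending inventory: 124 @ $20.50 = $2,542.00
Check: goods available $18,140.05 = COGS $15,598.05 + ending $2,542.00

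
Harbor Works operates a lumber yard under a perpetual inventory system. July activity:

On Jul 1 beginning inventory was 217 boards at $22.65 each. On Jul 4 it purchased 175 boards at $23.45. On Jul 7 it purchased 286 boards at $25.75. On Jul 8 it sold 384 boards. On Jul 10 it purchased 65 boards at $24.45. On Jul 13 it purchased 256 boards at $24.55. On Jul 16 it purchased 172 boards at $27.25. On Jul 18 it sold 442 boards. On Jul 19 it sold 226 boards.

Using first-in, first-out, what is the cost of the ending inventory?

Ending inventory = $3,242.75

Jul 8, 384 sold [FIFO — oldest first]: 217 @ $22.65 + 167 @ $23.45 = $8,831.20
Jul 18, 442 sold [FIFO — oldest first]: 8 @ $23.45 + 286 @ $25.75 + 65 @ $24.45 + 83 @ $24.55 = $11,179.00
Jul 19, 226 sold [FIFO — oldest first]: 173 @ $24.55 + 53 @ $27.25 = $5,691.40
Total COGS = $8,831.20 + $11,179.00 + $5,691.40 = $25,701.60
Ending inventory: 119 @ $27.25 = $3,242.75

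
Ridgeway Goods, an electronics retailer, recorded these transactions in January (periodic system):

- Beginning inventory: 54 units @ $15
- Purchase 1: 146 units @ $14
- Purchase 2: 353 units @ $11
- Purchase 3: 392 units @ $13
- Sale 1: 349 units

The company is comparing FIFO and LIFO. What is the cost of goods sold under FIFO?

FIFO COGS: 54 @ $15 + 146 @ $14 + 149 @ $11 = $4,493
LIFO COGS: 349 @ $13 = $4,537

COGS = $4,493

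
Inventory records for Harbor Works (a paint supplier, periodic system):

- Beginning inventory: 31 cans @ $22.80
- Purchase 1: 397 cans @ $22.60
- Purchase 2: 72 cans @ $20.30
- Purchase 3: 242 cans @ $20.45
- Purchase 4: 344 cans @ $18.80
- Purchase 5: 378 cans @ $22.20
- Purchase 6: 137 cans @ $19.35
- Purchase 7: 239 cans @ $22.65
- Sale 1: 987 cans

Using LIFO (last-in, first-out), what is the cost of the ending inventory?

Ending inventory = $18,176.30

Sale 1 (987) [LIFO — newest first]: 239 @ $22.65 + 137 @ $19.35 + 378 @ $22.20 + 233 @ $18.80 = $20,836.30
Ending inventory: 31 @ $22.80 + 397 @ $22.60 + 72 @ $20.30 + 242 @ $20.45 + 111 @ $18.80 = $18,176.30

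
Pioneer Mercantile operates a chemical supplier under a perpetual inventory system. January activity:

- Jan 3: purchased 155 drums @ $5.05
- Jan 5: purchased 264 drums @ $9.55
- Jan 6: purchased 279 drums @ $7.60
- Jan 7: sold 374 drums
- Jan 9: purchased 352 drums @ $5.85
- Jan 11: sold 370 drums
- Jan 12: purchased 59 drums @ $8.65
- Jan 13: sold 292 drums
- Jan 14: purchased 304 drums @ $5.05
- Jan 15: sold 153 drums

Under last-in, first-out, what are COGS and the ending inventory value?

COGS = $8,397.90; ending inventory = $1,131.20

Jan 7, 374 sold [LIFO — newest first]: 279 @ $7.60 + 95 @ $9.55 = $3,027.65
Jan 11, 370 sold [LIFO — newest first]: 352 @ $5.85 + 18 @ $9.55 = $2,231.10
Jan 13, 292 sold [LIFO — newest first]: 59 @ $8.65 + 151 @ $9.55 + 82 @ $5.05 = $2,366.50
Jan 15, 153 sold [LIFO — newest first]: 153 @ $5.05 = $772.65
Total COGS = $3,027.65 + $2,231.10 + $2,366.50 + $772.65 = $8,397.90
Ending inventory: 73 @ $5.05 + 151 @ $5.05 = $1,131.20
Check: goods available $9,529.10 = COGS $8,397.90 + ending $1,131.20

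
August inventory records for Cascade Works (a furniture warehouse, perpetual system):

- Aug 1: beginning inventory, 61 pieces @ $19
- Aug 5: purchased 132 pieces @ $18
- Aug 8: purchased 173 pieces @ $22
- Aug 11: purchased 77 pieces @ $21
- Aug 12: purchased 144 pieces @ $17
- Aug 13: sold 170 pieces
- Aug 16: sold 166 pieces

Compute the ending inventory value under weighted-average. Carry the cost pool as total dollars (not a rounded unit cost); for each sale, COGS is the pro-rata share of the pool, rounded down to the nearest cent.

After Aug 1: 61 on hand, pool $1,159.00 (≈ $19.0000 each)
After Aug 5: 193 on hand, pool $3,535.00 (≈ $18.3161 each)
After Aug 8: 366 on hand, pool $7,341.00 (≈ $20.0574 each)
After Aug 11: 443 on hand, pool $8,958.00 (≈ $20.2212 each)
After Aug 12: 587 on hand, pool $11,406.00 (≈ $19.4310 each)
Aug 13, sell 170: 170/587 × $11,406.00 → $3,303.27
Aug 16, sell 166: 166/417 × $8,102.73 → $3,225.54
Total COGS = $3,303.27 + $3,225.54 = $6,528.81
Ending inventory (cost pool remaining) = $4,877.19

Ending inventory = $4,877.19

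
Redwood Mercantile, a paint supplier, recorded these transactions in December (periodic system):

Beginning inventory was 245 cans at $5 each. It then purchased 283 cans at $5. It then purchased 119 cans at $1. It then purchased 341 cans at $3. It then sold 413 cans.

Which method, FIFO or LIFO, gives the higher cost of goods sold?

FIFO COGS: 245 @ $5 + 168 @ $5 = $2,065
LIFO COGS: 341 @ $3 + 72 @ $1 = $1,095

FIFO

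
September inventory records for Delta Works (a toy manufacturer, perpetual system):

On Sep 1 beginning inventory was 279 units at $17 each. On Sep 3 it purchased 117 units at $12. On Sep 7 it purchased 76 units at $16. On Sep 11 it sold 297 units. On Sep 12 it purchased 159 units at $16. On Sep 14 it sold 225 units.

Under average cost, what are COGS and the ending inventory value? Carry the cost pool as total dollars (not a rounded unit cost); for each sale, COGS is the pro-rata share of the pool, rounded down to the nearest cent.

COGS = $8,185.86; ending inventory = $1,721.14

After Sep 1: 279 on hand, pool $4,743.00 (≈ $17.0000 each)
After Sep 3: 396 on hand, pool $6,147.00 (≈ $15.5227 each)
After Sep 7: 472 on hand, pool $7,363.00 (≈ $15.5996 each)
Sep 11, sell 297: 297/472 × $7,363.00 → $4,633.07
After Sep 12: 334 on hand, pool $5,273.93 (≈ $15.7902 each)
Sep 14, sell 225: 225/334 × $5,273.93 → $3,552.79
Total COGS = $4,633.07 + $3,552.79 = $8,185.86
Ending inventory (cost pool remaining) = $1,721.14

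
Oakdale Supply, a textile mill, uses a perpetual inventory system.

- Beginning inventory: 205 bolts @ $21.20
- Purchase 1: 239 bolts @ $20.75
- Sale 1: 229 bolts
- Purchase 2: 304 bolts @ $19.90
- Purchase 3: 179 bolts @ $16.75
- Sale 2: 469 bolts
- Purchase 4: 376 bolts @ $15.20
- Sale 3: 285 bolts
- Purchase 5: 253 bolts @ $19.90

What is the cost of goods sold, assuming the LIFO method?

Sale 1 (229) [LIFO — newest first]: 229 @ $20.75 = $4,751.75
Sale 2 (469) [LIFO — newest first]: 179 @ $16.75 + 290 @ $19.90 = $8,769.25
Sale 3 (285) [LIFO — newest first]: 285 @ $15.20 = $4,332.00
Total COGS = $4,751.75 + $8,769.25 + $4,332.00 = $17,853.00
Ending inventory: 205 @ $21.20 + 10 @ $20.75 + 14 @ $19.90 + 91 @ $15.20 + 253 @ $19.90 = $11,250.00

COGS = $17,853.00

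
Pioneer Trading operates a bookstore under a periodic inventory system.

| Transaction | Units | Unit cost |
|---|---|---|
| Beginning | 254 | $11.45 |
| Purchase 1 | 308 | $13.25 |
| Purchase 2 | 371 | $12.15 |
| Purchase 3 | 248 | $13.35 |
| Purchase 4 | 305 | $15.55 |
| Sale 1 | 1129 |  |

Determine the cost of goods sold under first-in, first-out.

Sale 1 (1129) [FIFO — oldest first]: 254 @ $11.45 + 308 @ $13.25 + 371 @ $12.15 + 196 @ $13.35 = $14,113.55
Ending inventory: 52 @ $13.35 + 305 @ $15.55 = $5,436.95

COGS = $14,113.55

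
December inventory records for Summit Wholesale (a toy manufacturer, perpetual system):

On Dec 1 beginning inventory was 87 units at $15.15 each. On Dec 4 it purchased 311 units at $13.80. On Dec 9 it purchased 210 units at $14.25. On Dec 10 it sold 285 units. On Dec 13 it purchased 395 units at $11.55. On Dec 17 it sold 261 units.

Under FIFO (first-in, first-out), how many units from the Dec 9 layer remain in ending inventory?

Dec 10, 285 sold [FIFO — oldest first]: 87 @ $15.15 + 198 @ $13.80 = $4,050.45
Dec 17, 261 sold [FIFO — oldest first]: 113 @ $13.80 + 148 @ $14.25 = $3,668.40
Total COGS = $4,050.45 + $3,668.40 = $7,718.85
Ending inventory: 62 @ $14.25 + 395 @ $11.55 = $5,445.75
Check: goods available $13,164.60 = COGS $7,718.85 + ending $5,445.75

62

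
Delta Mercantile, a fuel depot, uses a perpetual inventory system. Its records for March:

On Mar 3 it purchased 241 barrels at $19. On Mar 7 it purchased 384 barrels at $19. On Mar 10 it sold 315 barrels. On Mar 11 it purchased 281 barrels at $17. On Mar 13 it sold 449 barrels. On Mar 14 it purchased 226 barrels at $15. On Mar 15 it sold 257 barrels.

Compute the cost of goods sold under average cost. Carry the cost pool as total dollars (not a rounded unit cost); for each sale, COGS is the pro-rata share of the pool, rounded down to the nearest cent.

COGS = $18,246.40

After Mar 3: 241 on hand, pool $4,579.00 (≈ $19.0000 each)
After Mar 7: 625 on hand, pool $11,875.00 (≈ $19.0000 each)
Mar 10, sell 315: 315/625 × $11,875.00 → $5,985.00
After Mar 11: 591 on hand, pool $10,667.00 (≈ $18.0491 each)
Mar 13, sell 449: 449/591 × $10,667.00 → $8,104.03
After Mar 14: 368 on hand, pool $5,952.97 (≈ $16.1765 each)
Mar 15, sell 257: 257/368 × $5,952.97 → $4,157.37
Total COGS = $5,985.00 + $8,104.03 + $4,157.37 = $18,246.40
Ending inventory (cost pool remaining) = $1,795.60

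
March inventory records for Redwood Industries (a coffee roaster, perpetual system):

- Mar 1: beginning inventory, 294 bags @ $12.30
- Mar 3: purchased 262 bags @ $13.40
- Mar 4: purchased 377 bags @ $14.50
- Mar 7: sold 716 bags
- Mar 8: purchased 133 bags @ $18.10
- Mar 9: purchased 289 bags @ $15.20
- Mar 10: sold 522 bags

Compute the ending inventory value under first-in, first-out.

Mar 7, 716 sold [FIFO — oldest first]: 294 @ $12.30 + 262 @ $13.40 + 160 @ $14.50 = $9,447.00
Mar 10, 522 sold [FIFO — oldest first]: 217 @ $14.50 + 133 @ $18.10 + 172 @ $15.20 = $8,168.20
Total COGS = $9,447.00 + $8,168.20 = $17,615.20
Ending inventory: 117 @ $15.20 = $1,778.40
Check: goods available $19,393.60 = COGS $17,615.20 + ending $1,778.40

Ending inventory = $1,778.40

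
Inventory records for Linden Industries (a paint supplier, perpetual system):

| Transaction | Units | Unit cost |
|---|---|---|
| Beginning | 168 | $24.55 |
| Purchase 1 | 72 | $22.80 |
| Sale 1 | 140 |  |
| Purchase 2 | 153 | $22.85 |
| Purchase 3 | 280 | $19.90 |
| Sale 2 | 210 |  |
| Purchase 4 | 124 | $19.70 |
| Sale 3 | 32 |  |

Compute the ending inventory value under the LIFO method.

Ending inventory = $9,156.45

Sale 1 (140) [LIFO — newest first]: 72 @ $22.80 + 68 @ $24.55 = $3,311.00
Sale 2 (210) [LIFO — newest first]: 210 @ $19.90 = $4,179.00
Sale 3 (32) [LIFO — newest first]: 32 @ $19.70 = $630.40
Total COGS = $3,311.00 + $4,179.00 + $630.40 = $8,120.40
Ending inventory: 100 @ $24.55 + 153 @ $22.85 + 70 @ $19.90 + 92 @ $19.70 = $9,156.45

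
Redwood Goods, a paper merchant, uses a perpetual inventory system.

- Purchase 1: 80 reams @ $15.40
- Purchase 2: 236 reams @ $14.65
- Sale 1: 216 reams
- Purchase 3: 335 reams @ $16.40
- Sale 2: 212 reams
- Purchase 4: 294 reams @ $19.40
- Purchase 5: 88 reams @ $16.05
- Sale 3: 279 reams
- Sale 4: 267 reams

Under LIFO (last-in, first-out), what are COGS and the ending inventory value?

Sale 1 (216) [LIFO — newest first]: 216 @ $14.65 = $3,164.40
Sale 2 (212) [LIFO — newest first]: 212 @ $16.40 = $3,476.80
Sale 3 (279) [LIFO — newest first]: 88 @ $16.05 + 191 @ $19.40 = $5,117.80
Sale 4 (267) [LIFO — newest first]: 103 @ $19.40 + 123 @ $16.40 + 20 @ $14.65 + 21 @ $15.40 = $4,631.80
Total COGS = $3,164.40 + $3,476.80 + $5,117.80 + $4,631.80 = $16,390.80
Ending inventory: 59 @ $15.40 = $908.60

COGS = $16,390.80; ending inventory = $908.60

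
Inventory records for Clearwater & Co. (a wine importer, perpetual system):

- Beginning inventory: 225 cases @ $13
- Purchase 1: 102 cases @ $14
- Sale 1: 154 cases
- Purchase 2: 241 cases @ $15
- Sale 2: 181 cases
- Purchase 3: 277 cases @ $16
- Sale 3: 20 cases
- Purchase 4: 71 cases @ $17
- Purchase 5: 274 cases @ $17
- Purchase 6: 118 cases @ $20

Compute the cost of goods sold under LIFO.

Sale 1 (154) [LIFO — newest first]: 102 @ $14 + 52 @ $13 = $2,104
Sale 2 (181) [LIFO — newest first]: 181 @ $15 = $2,715
Sale 3 (20) [LIFO — newest first]: 20 @ $16 = $320
Total COGS = $2,104 + $2,715 + $320 = $5,139
Ending inventory: 173 @ $13 + 60 @ $15 + 257 @ $16 + 71 @ $17 + 274 @ $17 + 118 @ $20 = $15,486

COGS = $5,139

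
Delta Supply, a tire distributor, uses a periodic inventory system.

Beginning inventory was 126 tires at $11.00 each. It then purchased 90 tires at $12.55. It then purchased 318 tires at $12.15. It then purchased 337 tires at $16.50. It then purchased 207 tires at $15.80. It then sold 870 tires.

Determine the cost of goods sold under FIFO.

COGS = $11,923.20

Sale 1 (870) [FIFO — oldest first]: 126 @ $11.00 + 90 @ $12.55 + 318 @ $12.15 + 336 @ $16.50 = $11,923.20
Ending inventory: 1 @ $16.50 + 207 @ $15.80 = $3,287.10
Check: goods available $15,210.30 = COGS $11,923.20 + ending $3,287.10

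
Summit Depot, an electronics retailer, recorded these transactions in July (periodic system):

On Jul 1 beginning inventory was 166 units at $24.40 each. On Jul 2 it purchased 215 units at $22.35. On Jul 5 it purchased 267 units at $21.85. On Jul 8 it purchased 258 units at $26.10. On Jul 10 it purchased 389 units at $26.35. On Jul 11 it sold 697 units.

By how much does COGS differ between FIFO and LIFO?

FIFO COGS: 166 @ $24.40 + 215 @ $22.35 + 267 @ $21.85 + 49 @ $26.10 = $15,968.50
LIFO COGS: 389 @ $26.35 + 258 @ $26.10 + 50 @ $21.85 = $18,076.45
Difference = |$15,968.50 − $18,076.45| = $2,107.95

$2,107.95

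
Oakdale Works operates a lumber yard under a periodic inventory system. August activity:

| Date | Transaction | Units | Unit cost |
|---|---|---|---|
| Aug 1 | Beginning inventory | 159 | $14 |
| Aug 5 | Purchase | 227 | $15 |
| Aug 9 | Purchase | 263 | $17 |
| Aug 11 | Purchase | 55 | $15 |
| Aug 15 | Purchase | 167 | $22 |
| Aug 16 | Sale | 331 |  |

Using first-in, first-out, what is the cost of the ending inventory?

Ending inventory = $9,795

Aug 16, 331 sold [FIFO — oldest first]: 159 @ $14 + 172 @ $15 = $4,806
Ending inventory: 55 @ $15 + 263 @ $17 + 55 @ $15 + 167 @ $22 = $9,795
Check: goods available $14,601 = COGS $4,806 + ending $9,795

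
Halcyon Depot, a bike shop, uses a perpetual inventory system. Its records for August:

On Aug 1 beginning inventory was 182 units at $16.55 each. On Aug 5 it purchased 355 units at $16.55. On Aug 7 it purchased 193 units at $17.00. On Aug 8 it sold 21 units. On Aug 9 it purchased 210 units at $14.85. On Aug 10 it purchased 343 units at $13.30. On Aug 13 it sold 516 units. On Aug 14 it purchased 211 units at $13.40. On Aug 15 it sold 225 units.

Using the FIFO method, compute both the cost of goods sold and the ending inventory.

Aug 8, 21 sold [FIFO — oldest first]: 21 @ $16.55 = $347.55
Aug 13, 516 sold [FIFO — oldest first]: 161 @ $16.55 + 355 @ $16.55 = $8,539.80
Aug 15, 225 sold [FIFO — oldest first]: 193 @ $17.00 + 32 @ $14.85 = $3,756.20
Total COGS = $347.55 + $8,539.80 + $3,756.20 = $12,643.55
Ending inventory: 178 @ $14.85 + 343 @ $13.30 + 211 @ $13.40 = $10,032.60

COGS = $12,643.55; ending inventory = $10,032.60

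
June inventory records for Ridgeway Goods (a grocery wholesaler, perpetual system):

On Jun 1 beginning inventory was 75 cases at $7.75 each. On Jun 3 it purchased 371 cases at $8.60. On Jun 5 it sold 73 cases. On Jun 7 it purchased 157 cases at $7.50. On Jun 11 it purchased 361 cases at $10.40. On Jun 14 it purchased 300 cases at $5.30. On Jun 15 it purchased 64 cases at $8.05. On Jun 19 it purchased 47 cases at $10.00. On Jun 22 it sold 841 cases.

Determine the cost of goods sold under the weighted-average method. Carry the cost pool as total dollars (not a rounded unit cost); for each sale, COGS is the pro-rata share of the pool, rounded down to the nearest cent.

After Jun 1: 75 on hand, pool $581.25 (≈ $7.7500 each)
After Jun 3: 446 on hand, pool $3,771.85 (≈ $8.4571 each)
Jun 5, sell 73: 73/446 × $3,771.85 → $617.36
After Jun 7: 530 on hand, pool $4,331.99 (≈ $8.1736 each)
After Jun 11: 891 on hand, pool $8,086.39 (≈ $9.0756 each)
After Jun 14: 1191 on hand, pool $9,676.39 (≈ $8.1246 each)
After Jun 15: 1255 on hand, pool $10,191.59 (≈ $8.1208 each)
After Jun 19: 1302 on hand, pool $10,661.59 (≈ $8.1886 each)
Jun 22, sell 841: 841/1302 × $10,661.59 → $6,886.63
Total COGS = $617.36 + $6,886.63 = $7,503.99
Ending inventory (cost pool remaining) = $3,774.96

COGS = $7,503.99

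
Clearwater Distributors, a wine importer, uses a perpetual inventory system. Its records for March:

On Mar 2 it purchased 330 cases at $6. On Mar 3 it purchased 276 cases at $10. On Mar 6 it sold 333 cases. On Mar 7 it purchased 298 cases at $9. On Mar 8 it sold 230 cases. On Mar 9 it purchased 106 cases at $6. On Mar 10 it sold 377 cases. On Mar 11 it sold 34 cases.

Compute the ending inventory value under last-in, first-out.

Mar 6, 333 sold [LIFO — newest first]: 276 @ $10 + 57 @ $6 = $3,102
Mar 8, 230 sold [LIFO — newest first]: 230 @ $9 = $2,070
Mar 10, 377 sold [LIFO — newest first]: 106 @ $6 + 68 @ $9 + 203 @ $6 = $2,466
Mar 11, 34 sold [LIFO — newest first]: 34 @ $6 = $204
Total COGS = $3,102 + $2,070 + $2,466 + $204 = $7,842
Ending inventory: 36 @ $6 = $216
Check: goods available $8,058 = COGS $7,842 + ending $216

Ending inventory = $216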